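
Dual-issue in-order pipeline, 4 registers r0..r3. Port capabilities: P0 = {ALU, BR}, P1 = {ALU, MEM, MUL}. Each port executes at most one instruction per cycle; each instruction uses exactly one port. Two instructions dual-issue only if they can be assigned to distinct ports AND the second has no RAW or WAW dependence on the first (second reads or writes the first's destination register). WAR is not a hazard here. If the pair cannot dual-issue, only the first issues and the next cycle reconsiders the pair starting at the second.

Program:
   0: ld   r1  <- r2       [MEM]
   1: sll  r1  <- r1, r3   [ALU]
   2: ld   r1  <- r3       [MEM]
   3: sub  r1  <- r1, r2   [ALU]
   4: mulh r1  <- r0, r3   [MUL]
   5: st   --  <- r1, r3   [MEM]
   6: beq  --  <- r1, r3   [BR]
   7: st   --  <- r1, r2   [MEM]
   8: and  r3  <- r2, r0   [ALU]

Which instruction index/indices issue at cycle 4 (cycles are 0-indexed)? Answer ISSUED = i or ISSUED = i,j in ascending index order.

#0 head=0: ld i0 RAW+WAW r1
#1 head=1: sll i1 WAW r1
#2 head=2: ld i2 RAW+WAW r1
#3 head=3: sub i3 WAW r1
#4 head=4: mulh i4 no-port MUL/MEM
#5 head=5: st/beq i5/i6 2-wide
#6 head=7: st/and i7/i8 2-wide

ISSUED = 4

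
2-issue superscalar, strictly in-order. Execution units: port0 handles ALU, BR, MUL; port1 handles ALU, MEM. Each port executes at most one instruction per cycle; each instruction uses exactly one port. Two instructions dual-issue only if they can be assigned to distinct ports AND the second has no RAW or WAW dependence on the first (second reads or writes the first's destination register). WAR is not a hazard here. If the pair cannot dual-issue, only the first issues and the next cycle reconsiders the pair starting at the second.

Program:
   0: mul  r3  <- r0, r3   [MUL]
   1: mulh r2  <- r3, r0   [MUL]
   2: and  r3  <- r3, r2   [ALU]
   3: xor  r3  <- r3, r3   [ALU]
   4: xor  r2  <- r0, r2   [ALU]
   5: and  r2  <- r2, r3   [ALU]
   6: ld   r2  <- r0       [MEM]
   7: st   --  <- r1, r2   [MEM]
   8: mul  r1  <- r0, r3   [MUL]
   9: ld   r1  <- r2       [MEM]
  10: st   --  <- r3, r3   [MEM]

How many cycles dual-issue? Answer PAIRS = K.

PAIRS = 2

c0: i0 mul  no-port MUL/MUL
c1: i1 mulh  RAW r2
c2: i2 and  RAW+WAW r3
c3: i3/i4 xor;xor  dual
c4: i5 and  WAW r2
c5: i6 ld  no-port MEM/MEM
c6: i7/i8 st;mul  dual
c7: i9 ld  no-port MEM/MEM
c8: i10 st  tail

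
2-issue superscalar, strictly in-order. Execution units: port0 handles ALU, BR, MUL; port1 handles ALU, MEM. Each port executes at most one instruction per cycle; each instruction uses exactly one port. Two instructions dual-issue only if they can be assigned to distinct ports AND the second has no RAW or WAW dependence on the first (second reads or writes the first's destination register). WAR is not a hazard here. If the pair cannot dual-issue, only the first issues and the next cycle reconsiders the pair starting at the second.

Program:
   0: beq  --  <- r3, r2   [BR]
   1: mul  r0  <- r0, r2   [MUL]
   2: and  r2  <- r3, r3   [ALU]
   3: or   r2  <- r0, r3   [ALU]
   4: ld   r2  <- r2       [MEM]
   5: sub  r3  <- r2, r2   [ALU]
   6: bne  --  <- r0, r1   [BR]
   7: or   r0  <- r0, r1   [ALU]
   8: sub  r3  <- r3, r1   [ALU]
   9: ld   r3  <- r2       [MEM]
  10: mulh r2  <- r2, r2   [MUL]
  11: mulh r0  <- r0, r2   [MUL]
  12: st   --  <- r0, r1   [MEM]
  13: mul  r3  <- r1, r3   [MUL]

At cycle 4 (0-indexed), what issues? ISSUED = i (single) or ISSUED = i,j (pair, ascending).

#0 head=0: beq i0 no-port BR/MUL
#1 head=1: mul+and i1+i2 dual
#2 head=3: or i3 RAW+WAW r2
#3 head=4: ld i4 RAW r2
#4 head=5: sub+bne i5+i6 dual
#5 head=7: or+sub i7+i8 dual
#6 head=9: ld+mulh i9+i10 dual
#7 head=11: mulh i11 RAW r0
#8 head=12: st+mul i12+i13 dual

ISSUED = 5,6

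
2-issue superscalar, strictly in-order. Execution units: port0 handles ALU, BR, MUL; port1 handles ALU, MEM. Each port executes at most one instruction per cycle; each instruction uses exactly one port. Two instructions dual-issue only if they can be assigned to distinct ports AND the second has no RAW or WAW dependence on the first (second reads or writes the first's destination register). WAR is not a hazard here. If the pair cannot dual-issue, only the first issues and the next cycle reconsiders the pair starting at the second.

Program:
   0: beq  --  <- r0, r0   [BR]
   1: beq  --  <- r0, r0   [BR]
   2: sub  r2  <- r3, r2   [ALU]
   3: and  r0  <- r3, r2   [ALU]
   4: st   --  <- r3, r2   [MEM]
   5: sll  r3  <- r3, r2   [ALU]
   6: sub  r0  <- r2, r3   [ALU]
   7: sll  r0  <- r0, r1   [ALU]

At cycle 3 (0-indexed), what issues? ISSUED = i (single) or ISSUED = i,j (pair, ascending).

ISSUED = 5

  cy0 -> i0 (beq) no-port BR/BR
  cy1 -> i1&i2 (beq+sub) dual
  cy2 -> i3&i4 (and+st) dual
  cy3 -> i5 (sll) RAW r3
  cy4 -> i6 (sub) RAW+WAW r0
  cy5 -> i7 (sll) tail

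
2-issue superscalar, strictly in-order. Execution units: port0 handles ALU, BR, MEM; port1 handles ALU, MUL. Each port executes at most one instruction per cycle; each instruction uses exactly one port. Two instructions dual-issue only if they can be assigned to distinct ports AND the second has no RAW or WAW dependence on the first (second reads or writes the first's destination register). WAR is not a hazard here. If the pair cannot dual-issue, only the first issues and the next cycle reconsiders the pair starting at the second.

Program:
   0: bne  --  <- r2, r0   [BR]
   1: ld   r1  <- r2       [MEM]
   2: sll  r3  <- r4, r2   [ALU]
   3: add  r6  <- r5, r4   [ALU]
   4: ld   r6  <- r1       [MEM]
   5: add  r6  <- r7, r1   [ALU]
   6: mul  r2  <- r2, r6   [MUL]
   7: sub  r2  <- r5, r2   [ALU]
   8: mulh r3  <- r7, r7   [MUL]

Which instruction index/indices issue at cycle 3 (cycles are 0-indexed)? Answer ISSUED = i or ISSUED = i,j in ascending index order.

c0: i0 bne.BR  no-port BR/MEM
c1: i1&i2 ld.MEM sll.ALU  pair
c2: i3 add.ALU  WAW r6
c3: i4 ld.MEM  WAW r6
c4: i5 add.ALU  RAW r6
c5: i6 mul.MUL  RAW+WAW r2
c6: i7&i8 sub.ALU mulh.MUL  pair

ISSUED = 4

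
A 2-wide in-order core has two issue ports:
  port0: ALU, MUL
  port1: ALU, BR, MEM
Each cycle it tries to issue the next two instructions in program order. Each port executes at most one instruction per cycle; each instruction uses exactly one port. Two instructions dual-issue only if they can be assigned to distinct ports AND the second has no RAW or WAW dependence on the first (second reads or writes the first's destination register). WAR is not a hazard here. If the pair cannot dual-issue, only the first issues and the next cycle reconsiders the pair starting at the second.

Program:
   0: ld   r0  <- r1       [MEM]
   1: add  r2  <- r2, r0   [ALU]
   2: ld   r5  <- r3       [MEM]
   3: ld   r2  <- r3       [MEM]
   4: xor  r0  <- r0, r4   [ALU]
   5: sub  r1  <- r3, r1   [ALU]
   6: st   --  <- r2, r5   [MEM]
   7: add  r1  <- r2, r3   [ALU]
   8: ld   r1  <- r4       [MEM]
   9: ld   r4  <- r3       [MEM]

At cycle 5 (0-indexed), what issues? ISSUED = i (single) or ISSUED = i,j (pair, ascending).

ISSUED = 8

c0: i0 ld  RAW r0
c1: i1/i2 add;ld  pair
c2: i3/i4 ld;xor  pair
c3: i5/i6 sub;st  pair
c4: i7 add  WAW r1
c5: i8 ld  no-port MEM/MEM
c6: i9 ld  tail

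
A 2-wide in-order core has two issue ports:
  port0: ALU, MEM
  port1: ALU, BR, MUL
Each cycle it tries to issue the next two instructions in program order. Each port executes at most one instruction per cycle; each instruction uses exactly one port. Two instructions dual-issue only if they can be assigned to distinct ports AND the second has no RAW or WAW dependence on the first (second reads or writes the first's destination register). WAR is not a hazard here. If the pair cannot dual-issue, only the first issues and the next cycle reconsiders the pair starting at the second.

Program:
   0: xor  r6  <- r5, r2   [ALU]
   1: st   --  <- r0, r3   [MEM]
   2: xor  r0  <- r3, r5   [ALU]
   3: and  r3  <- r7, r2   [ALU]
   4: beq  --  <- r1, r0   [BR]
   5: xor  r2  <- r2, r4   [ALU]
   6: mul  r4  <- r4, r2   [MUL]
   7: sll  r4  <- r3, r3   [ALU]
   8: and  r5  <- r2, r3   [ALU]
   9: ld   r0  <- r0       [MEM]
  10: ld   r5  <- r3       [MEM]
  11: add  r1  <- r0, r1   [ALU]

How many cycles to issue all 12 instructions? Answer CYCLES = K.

[0] i0&i1  xor.ALU;st.MEM  -- 2-wide
[1] i2&i3  xor.ALU;and.ALU  -- 2-wide
[2] i4&i5  beq.BR;xor.ALU  -- 2-wide
[3] i6  mul.MUL  -- WAW r4
[4] i7&i8  sll.ALU;and.ALU  -- 2-wide
[5] i9  ld.MEM  -- no-port MEM/MEM
[6] i10&i11  ld.MEM;add.ALU  -- 2-wide

CYCLES = 7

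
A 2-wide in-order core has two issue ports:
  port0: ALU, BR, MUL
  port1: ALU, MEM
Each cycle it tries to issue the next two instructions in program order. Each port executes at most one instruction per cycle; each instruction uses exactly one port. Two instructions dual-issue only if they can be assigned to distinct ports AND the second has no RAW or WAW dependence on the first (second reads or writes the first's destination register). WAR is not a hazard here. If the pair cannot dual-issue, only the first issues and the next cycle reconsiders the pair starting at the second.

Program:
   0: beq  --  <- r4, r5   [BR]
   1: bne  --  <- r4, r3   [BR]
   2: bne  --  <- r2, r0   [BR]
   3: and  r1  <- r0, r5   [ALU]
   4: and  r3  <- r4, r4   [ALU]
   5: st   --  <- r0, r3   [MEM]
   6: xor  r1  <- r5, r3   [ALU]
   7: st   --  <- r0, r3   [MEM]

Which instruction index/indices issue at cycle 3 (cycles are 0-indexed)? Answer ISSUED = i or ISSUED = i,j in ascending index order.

ISSUED = 4

  cy0 -> i0 (beq) no-port BR/BR
  cy1 -> i1 (bne) no-port BR/BR
  cy2 -> i2/i3 (bne+and) 2-wide
  cy3 -> i4 (and) RAW r3
  cy4 -> i5/i6 (st+xor) 2-wide
  cy5 -> i7 (st) tail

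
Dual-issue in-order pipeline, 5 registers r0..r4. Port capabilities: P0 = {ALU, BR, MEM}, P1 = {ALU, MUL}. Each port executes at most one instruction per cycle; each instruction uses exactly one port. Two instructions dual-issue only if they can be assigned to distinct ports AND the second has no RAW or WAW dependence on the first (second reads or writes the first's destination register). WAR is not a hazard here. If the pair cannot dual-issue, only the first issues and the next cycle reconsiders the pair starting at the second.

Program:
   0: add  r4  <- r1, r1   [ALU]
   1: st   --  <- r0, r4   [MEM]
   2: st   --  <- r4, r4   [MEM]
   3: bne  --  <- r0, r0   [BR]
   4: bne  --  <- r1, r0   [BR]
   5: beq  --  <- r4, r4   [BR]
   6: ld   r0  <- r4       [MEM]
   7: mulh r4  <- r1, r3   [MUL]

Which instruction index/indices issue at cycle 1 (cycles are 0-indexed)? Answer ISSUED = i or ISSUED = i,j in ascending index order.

  cy0 -> i0 (add) RAW r4
  cy1 -> i1 (st) no-port MEM/MEM
  cy2 -> i2 (st) no-port MEM/BR
  cy3 -> i3 (bne) no-port BR/BR
  cy4 -> i4 (bne) no-port BR/BR
  cy5 -> i5 (beq) no-port BR/MEM
  cy6 -> i6+i7 (ld/mulh) 2-wide

ISSUED = 1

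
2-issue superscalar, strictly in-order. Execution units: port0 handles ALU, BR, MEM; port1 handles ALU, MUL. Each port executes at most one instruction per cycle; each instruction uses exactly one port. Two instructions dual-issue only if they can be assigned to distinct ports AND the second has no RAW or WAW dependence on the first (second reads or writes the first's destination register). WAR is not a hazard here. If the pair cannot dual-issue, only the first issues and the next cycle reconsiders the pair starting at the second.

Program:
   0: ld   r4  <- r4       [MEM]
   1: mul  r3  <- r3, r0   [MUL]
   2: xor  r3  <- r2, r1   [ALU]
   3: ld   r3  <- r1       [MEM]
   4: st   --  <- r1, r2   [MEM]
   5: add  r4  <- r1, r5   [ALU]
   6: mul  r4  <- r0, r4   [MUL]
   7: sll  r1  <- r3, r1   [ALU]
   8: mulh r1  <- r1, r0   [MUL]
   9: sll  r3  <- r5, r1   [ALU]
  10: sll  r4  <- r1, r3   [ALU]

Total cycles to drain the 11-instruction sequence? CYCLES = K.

CYCLES = 8

c0: i0,i1 ld.MEM mul.MUL  dual
c1: i2 xor.ALU  WAW r3
c2: i3 ld.MEM  no-port MEM/MEM
c3: i4,i5 st.MEM add.ALU  dual
c4: i6,i7 mul.MUL sll.ALU  dual
c5: i8 mulh.MUL  RAW r1
c6: i9 sll.ALU  RAW r3
c7: i10 sll.ALU  tail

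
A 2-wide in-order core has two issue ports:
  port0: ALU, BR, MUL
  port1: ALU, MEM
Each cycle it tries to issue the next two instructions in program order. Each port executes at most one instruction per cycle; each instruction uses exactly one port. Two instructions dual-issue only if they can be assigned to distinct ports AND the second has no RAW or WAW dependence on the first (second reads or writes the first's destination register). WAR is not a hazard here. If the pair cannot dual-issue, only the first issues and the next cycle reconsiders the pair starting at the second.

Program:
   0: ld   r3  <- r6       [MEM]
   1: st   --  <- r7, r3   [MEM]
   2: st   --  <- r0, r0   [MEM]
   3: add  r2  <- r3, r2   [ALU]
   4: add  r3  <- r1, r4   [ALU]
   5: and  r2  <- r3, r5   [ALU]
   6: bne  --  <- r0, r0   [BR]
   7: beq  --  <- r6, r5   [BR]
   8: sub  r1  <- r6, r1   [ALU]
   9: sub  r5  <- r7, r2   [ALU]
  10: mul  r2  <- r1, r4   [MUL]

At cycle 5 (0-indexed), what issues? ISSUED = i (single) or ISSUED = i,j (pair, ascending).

t=0 i0:ld.MEM ; no-port MEM/MEM
t=1 i1:st.MEM ; no-port MEM/MEM
t=2 i2+i3:st.MEM/add.ALU ; pair
t=3 i4:add.ALU ; RAW r3
t=4 i5+i6:and.ALU/bne.BR ; pair
t=5 i7+i8:beq.BR/sub.ALU ; pair
t=6 i9+i10:sub.ALU/mul.MUL ; pair

ISSUED = 7,8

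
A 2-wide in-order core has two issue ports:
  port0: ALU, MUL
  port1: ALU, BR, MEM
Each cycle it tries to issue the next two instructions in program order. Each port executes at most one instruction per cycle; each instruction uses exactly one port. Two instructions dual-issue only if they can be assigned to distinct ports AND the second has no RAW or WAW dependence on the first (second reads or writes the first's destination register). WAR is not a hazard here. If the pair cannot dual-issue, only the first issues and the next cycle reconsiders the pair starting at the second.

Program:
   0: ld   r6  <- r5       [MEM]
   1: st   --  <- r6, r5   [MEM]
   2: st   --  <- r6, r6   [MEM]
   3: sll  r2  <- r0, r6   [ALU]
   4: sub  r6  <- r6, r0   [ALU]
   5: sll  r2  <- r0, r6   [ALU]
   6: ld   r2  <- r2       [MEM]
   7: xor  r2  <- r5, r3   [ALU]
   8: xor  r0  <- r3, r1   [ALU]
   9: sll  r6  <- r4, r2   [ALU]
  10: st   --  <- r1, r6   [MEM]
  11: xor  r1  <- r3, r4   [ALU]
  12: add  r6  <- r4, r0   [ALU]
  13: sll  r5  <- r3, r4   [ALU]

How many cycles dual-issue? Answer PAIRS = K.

c0: i0 ld  no-port MEM/MEM
c1: i1 st  no-port MEM/MEM
c2: i2,i3 st;sll  pair
c3: i4 sub  RAW r6
c4: i5 sll  RAW+WAW r2
c5: i6 ld  WAW r2
c6: i7,i8 xor;xor  pair
c7: i9 sll  RAW r6
c8: i10,i11 st;xor  pair
c9: i12,i13 add;sll  pair

PAIRS = 4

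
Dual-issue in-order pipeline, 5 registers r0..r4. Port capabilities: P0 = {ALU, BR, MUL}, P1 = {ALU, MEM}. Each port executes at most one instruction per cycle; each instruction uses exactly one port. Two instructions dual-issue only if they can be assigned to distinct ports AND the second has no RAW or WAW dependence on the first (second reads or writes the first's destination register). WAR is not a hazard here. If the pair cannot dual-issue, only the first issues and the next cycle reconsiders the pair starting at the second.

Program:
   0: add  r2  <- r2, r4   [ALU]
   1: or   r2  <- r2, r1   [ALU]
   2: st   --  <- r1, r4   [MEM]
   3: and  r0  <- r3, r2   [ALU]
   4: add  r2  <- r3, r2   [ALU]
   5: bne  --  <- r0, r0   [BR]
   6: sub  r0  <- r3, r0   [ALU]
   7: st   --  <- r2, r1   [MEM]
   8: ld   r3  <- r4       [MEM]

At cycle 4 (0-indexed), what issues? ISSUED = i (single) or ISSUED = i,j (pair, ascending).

  cy0 -> i0 (add.ALU) RAW+WAW r2
  cy1 -> i1&i2 (or.ALU st.MEM) pair
  cy2 -> i3&i4 (and.ALU add.ALU) pair
  cy3 -> i5&i6 (bne.BR sub.ALU) pair
  cy4 -> i7 (st.MEM) no-port MEM/MEM
  cy5 -> i8 (ld.MEM) tail

ISSUED = 7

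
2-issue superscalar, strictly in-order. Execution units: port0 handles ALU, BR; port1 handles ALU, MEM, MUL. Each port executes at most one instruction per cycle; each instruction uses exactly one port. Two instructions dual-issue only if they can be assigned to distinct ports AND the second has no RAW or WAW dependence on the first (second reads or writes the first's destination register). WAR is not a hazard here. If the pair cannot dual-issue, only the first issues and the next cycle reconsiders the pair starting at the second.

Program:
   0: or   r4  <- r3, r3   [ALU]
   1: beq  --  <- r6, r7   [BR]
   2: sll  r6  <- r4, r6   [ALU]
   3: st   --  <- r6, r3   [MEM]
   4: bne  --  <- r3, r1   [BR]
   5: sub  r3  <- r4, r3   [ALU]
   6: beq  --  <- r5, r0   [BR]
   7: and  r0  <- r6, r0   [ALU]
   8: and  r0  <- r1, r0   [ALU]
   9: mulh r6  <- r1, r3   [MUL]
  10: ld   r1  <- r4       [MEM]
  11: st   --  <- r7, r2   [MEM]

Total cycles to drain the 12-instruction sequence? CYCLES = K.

CYCLES = 8

c0: i0&i1 or+beq  dual
c1: i2 sll  RAW r6
c2: i3&i4 st+bne  dual
c3: i5&i6 sub+beq  dual
c4: i7 and  RAW+WAW r0
c5: i8&i9 and+mulh  dual
c6: i10 ld  no-port MEM/MEM
c7: i11 st  tail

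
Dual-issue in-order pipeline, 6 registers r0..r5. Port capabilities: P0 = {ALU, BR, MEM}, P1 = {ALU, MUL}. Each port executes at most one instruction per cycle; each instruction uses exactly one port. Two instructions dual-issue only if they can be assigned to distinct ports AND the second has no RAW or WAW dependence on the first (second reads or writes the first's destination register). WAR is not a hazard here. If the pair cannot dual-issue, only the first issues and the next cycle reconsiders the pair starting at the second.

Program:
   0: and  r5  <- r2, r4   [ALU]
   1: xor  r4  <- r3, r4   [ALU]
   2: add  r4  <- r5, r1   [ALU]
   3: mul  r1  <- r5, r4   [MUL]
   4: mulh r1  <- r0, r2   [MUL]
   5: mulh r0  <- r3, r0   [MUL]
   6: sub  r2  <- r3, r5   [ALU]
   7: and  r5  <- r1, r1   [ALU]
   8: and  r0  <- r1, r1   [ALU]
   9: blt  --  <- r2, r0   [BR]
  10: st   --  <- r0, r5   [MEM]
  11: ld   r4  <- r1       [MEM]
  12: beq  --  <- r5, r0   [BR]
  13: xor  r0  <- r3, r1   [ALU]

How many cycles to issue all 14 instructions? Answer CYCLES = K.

t=0 i0&i1:and/xor ; 2-wide
t=1 i2:add ; RAW r4
t=2 i3:mul ; no-port MUL/MUL
t=3 i4:mulh ; no-port MUL/MUL
t=4 i5&i6:mulh/sub ; 2-wide
t=5 i7&i8:and/and ; 2-wide
t=6 i9:blt ; no-port BR/MEM
t=7 i10:st ; no-port MEM/MEM
t=8 i11:ld ; no-port MEM/BR
t=9 i12&i13:beq/xor ; 2-wide

CYCLES = 10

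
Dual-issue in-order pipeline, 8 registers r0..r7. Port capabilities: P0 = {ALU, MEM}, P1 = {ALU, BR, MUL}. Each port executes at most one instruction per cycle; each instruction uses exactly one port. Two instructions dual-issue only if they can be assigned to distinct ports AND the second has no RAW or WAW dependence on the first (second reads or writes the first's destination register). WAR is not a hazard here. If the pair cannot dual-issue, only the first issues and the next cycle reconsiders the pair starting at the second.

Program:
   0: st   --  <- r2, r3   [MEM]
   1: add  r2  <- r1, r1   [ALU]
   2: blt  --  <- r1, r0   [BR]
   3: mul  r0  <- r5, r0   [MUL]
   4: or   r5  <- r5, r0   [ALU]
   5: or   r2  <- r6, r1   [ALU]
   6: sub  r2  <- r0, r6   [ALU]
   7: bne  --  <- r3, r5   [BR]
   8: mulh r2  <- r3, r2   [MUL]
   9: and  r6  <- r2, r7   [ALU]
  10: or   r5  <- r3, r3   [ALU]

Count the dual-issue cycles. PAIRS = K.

PAIRS = 4

t=0 i0,i1:st.MEM;add.ALU ; pair
t=1 i2:blt.BR ; no-port BR/MUL
t=2 i3:mul.MUL ; RAW r0
t=3 i4,i5:or.ALU;or.ALU ; pair
t=4 i6,i7:sub.ALU;bne.BR ; pair
t=5 i8:mulh.MUL ; RAW r2
t=6 i9,i10:and.ALU;or.ALU ; pair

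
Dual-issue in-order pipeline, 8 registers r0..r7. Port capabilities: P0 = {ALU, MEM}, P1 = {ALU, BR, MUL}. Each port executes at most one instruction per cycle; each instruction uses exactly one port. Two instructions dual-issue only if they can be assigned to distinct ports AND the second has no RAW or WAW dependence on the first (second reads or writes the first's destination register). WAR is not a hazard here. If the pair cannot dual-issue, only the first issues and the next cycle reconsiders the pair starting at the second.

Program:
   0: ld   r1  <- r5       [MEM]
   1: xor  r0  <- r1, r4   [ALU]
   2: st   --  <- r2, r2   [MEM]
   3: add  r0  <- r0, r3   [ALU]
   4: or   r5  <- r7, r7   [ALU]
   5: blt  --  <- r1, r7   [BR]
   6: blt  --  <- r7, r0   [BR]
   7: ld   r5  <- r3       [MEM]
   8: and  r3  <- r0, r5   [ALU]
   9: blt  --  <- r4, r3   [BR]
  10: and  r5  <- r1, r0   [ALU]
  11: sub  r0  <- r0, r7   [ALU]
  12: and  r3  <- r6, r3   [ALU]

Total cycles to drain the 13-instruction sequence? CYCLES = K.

0. ld @i0  | RAW r1
1. xor st @i1/i2  | 2-wide
2. add or @i3/i4  | 2-wide
3. blt @i5  | no-port BR/BR
4. blt ld @i6/i7  | 2-wide
5. and @i8  | RAW r3
6. blt and @i9/i10  | 2-wide
7. sub and @i11/i12  | 2-wide

CYCLES = 8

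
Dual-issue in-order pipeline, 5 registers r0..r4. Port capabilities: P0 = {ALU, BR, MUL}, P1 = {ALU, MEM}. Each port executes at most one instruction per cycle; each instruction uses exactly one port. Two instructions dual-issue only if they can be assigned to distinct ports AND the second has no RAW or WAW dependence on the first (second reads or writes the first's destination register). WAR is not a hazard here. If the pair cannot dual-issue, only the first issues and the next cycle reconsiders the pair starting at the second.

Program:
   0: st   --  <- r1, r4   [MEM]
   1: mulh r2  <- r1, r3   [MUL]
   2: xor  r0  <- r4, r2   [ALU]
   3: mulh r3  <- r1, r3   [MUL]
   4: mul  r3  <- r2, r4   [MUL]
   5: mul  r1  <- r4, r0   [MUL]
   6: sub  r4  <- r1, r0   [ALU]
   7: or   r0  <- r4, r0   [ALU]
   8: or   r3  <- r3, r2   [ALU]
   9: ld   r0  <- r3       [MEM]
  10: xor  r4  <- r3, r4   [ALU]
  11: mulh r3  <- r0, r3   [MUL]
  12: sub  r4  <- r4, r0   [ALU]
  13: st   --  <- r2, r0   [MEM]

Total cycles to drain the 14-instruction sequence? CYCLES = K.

t=0 i0/i1:st.MEM;mulh.MUL ; pair
t=1 i2/i3:xor.ALU;mulh.MUL ; pair
t=2 i4:mul.MUL ; no-port MUL/MUL
t=3 i5:mul.MUL ; RAW r1
t=4 i6:sub.ALU ; RAW r4
t=5 i7/i8:or.ALU;or.ALU ; pair
t=6 i9/i10:ld.MEM;xor.ALU ; pair
t=7 i11/i12:mulh.MUL;sub.ALU ; pair
t=8 i13:st.MEM ; tail

CYCLES = 9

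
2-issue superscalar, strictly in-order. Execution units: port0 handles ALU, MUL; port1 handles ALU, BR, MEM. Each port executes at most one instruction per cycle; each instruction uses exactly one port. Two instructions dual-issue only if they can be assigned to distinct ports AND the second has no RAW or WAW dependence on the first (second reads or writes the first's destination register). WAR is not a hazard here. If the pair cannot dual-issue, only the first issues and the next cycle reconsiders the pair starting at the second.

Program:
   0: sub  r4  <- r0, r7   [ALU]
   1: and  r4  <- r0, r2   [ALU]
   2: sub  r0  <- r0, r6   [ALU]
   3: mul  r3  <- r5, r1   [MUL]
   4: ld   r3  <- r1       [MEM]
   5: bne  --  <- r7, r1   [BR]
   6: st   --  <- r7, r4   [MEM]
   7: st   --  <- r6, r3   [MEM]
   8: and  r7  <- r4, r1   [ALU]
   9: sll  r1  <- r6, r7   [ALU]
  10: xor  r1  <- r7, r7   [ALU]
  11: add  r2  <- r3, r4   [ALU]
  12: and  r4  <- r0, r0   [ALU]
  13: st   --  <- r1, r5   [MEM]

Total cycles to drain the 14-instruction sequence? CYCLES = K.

CYCLES = 10

[0] i0  sub.ALU  -- WAW r4
[1] i1&i2  and.ALU sub.ALU  -- 2-wide
[2] i3  mul.MUL  -- WAW r3
[3] i4  ld.MEM  -- no-port MEM/BR
[4] i5  bne.BR  -- no-port BR/MEM
[5] i6  st.MEM  -- no-port MEM/MEM
[6] i7&i8  st.MEM and.ALU  -- 2-wide
[7] i9  sll.ALU  -- WAW r1
[8] i10&i11  xor.ALU add.ALU  -- 2-wide
[9] i12&i13  and.ALU st.MEM  -- 2-wide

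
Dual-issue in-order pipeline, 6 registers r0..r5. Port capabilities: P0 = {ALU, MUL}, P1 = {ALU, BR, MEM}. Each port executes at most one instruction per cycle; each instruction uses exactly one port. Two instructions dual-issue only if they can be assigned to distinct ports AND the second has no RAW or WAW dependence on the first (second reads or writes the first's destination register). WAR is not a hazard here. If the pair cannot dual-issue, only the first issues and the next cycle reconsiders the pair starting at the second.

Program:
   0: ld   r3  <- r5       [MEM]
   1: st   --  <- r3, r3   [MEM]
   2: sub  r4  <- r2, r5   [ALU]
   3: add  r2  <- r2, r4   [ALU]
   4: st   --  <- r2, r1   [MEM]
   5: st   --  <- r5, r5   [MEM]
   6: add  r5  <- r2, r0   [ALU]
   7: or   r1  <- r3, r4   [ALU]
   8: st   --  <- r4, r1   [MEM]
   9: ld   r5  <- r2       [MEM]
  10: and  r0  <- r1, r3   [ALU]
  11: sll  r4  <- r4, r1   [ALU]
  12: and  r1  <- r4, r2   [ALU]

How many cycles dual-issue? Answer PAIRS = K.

PAIRS = 3

c0: i0 ld.MEM  no-port MEM/MEM
c1: i1,i2 st.MEM/sub.ALU  dual
c2: i3 add.ALU  RAW r2
c3: i4 st.MEM  no-port MEM/MEM
c4: i5,i6 st.MEM/add.ALU  dual
c5: i7 or.ALU  RAW r1
c6: i8 st.MEM  no-port MEM/MEM
c7: i9,i10 ld.MEM/and.ALU  dual
c8: i11 sll.ALU  RAW r4
c9: i12 and.ALU  tail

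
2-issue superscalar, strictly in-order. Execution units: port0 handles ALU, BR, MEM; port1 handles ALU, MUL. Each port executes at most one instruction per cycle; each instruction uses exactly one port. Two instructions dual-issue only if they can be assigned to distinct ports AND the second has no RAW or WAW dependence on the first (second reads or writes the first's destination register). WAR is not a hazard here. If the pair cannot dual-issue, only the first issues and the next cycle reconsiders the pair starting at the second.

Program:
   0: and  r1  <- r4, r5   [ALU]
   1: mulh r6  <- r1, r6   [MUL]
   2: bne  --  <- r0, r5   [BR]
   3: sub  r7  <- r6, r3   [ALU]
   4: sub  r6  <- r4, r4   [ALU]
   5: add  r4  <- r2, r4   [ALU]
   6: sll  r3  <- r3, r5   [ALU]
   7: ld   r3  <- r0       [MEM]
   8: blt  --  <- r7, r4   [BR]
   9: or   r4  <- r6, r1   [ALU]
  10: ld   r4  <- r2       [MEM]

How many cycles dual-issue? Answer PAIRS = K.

0. and.ALU @i0  | RAW r1
1. mulh.MUL;bne.BR @i1+i2  | dual
2. sub.ALU;sub.ALU @i3+i4  | dual
3. add.ALU;sll.ALU @i5+i6  | dual
4. ld.MEM @i7  | no-port MEM/BR
5. blt.BR;or.ALU @i8+i9  | dual
6. ld.MEM @i10  | tail

PAIRS = 4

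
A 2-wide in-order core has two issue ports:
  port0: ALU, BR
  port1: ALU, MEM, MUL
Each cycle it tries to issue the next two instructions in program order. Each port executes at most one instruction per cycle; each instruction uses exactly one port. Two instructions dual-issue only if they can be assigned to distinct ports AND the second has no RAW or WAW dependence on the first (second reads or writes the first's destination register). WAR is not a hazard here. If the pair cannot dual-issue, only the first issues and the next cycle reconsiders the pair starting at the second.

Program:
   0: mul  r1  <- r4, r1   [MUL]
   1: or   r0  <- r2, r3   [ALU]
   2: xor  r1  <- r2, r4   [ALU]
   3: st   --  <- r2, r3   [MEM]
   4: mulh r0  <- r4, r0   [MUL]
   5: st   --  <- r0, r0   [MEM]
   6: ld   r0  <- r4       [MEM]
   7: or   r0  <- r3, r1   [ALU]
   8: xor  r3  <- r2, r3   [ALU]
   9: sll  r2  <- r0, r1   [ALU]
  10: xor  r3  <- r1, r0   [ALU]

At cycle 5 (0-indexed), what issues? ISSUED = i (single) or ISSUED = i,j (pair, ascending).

ISSUED = 7,8

#0 head=0: mul or i0+i1 pair
#1 head=2: xor st i2+i3 pair
#2 head=4: mulh i4 no-port MUL/MEM
#3 head=5: st i5 no-port MEM/MEM
#4 head=6: ld i6 WAW r0
#5 head=7: or xor i7+i8 pair
#6 head=9: sll xor i9+i10 pair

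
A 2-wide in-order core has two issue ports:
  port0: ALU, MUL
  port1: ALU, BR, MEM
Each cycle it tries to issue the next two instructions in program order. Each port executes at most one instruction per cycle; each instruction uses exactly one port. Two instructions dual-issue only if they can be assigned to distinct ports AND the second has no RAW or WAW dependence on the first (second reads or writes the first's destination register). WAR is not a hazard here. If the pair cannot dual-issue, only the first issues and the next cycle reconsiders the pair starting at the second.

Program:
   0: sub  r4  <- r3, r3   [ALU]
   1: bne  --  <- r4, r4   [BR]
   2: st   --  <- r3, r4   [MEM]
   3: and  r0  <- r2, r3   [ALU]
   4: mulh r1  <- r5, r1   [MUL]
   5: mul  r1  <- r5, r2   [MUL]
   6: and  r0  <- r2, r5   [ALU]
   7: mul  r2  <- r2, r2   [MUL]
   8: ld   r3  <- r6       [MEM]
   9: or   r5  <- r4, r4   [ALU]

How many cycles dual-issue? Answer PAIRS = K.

0. sub @i0  | RAW r4
1. bne @i1  | no-port BR/MEM
2. st and @i2/i3  | dual
3. mulh @i4  | no-port MUL/MUL
4. mul and @i5/i6  | dual
5. mul ld @i7/i8  | dual
6. or @i9  | tail

PAIRS = 3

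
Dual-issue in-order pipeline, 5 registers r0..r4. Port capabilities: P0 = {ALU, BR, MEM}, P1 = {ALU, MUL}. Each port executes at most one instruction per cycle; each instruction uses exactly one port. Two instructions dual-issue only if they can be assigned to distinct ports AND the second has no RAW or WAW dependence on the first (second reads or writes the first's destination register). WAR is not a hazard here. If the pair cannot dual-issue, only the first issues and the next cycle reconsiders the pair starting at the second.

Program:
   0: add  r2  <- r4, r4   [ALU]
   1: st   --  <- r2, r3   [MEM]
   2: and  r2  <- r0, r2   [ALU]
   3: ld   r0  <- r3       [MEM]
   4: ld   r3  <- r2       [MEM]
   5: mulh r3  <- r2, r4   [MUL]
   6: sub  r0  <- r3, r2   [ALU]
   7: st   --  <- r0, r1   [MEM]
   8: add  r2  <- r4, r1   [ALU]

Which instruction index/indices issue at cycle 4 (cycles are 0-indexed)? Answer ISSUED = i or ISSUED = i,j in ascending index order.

c0: i0 add  RAW r2
c1: i1+i2 st and  pair
c2: i3 ld  no-port MEM/MEM
c3: i4 ld  WAW r3
c4: i5 mulh  RAW r3
c5: i6 sub  RAW r0
c6: i7+i8 st add  pair

ISSUED = 5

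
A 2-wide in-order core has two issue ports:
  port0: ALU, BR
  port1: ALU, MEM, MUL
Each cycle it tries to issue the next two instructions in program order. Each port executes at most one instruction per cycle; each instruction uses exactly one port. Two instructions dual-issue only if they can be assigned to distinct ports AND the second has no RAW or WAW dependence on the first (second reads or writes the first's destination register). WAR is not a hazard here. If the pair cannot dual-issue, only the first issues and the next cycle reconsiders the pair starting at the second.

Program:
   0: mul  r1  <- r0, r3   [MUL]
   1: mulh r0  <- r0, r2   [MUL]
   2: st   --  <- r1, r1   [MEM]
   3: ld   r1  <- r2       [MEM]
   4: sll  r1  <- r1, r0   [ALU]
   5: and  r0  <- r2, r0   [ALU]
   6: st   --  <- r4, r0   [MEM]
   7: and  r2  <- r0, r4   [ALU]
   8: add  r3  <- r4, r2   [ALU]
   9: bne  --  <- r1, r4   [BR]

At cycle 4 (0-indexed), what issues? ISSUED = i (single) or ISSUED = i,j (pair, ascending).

ISSUED = 4,5

#0 head=0: mul i0 no-port MUL/MUL
#1 head=1: mulh i1 no-port MUL/MEM
#2 head=2: st i2 no-port MEM/MEM
#3 head=3: ld i3 RAW+WAW r1
#4 head=4: sll;and i4+i5 2-wide
#5 head=6: st;and i6+i7 2-wide
#6 head=8: add;bne i8+i9 2-wide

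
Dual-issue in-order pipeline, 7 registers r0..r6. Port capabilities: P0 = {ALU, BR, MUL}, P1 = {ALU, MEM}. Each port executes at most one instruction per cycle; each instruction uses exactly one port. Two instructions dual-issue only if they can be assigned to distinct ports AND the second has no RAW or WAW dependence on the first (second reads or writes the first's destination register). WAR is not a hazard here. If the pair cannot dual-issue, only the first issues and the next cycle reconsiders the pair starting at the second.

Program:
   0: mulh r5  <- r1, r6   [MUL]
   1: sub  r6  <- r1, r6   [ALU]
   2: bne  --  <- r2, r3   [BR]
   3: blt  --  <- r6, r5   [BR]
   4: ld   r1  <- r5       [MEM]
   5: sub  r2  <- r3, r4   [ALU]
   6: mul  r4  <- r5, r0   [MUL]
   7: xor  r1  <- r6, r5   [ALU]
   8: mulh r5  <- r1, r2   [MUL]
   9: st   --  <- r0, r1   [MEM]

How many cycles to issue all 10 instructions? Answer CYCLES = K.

CYCLES = 6

#0 head=0: mulh.MUL;sub.ALU i0/i1 pair
#1 head=2: bne.BR i2 no-port BR/BR
#2 head=3: blt.BR;ld.MEM i3/i4 pair
#3 head=5: sub.ALU;mul.MUL i5/i6 pair
#4 head=7: xor.ALU i7 RAW r1
#5 head=8: mulh.MUL;st.MEM i8/i9 pair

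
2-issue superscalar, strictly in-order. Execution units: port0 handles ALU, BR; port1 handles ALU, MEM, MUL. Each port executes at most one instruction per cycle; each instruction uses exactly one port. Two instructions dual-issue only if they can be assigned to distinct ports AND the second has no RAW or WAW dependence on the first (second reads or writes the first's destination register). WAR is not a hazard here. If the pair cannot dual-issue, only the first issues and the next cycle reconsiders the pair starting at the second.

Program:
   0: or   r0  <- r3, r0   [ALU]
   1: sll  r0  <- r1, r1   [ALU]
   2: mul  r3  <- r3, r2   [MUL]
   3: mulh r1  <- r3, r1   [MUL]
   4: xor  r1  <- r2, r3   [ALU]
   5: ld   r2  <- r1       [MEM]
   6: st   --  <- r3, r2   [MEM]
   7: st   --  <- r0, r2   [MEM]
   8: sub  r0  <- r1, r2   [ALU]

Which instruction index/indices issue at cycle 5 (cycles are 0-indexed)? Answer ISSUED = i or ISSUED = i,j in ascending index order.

ISSUED = 6

t=0 i0:or.ALU ; WAW r0
t=1 i1/i2:sll.ALU+mul.MUL ; dual
t=2 i3:mulh.MUL ; WAW r1
t=3 i4:xor.ALU ; RAW r1
t=4 i5:ld.MEM ; no-port MEM/MEM
t=5 i6:st.MEM ; no-port MEM/MEM
t=6 i7/i8:st.MEM+sub.ALU ; dual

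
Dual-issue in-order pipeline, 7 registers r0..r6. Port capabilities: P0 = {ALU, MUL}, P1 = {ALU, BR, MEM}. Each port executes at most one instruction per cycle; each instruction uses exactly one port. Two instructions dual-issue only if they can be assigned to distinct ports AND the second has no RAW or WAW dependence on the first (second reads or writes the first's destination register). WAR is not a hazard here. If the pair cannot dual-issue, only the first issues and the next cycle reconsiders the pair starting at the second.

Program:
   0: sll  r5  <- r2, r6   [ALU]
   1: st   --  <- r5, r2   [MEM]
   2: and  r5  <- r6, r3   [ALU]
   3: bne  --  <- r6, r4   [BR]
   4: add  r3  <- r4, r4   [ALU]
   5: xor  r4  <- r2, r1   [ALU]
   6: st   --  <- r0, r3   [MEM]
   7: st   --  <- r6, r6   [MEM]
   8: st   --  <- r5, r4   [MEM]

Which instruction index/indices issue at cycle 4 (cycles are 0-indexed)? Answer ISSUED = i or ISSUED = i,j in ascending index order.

t=0 i0:sll ; RAW r5
t=1 i1/i2:st+and ; pair
t=2 i3/i4:bne+add ; pair
t=3 i5/i6:xor+st ; pair
t=4 i7:st ; no-port MEM/MEM
t=5 i8:st ; tail

ISSUED = 7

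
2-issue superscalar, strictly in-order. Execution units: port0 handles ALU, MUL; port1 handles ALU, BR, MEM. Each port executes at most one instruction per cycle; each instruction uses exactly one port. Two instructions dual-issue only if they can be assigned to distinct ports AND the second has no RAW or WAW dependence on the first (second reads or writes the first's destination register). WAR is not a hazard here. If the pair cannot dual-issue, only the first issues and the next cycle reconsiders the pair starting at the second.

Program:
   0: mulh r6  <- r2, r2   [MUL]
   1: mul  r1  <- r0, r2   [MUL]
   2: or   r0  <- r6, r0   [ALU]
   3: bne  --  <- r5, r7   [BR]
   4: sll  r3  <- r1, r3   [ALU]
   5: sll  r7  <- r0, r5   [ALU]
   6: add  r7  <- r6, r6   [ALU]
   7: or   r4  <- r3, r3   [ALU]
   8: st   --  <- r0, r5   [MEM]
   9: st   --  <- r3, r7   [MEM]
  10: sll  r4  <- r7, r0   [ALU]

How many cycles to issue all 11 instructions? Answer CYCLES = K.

  cy0 -> i0 (mulh.MUL) no-port MUL/MUL
  cy1 -> i1+i2 (mul.MUL+or.ALU) 2-wide
  cy2 -> i3+i4 (bne.BR+sll.ALU) 2-wide
  cy3 -> i5 (sll.ALU) WAW r7
  cy4 -> i6+i7 (add.ALU+or.ALU) 2-wide
  cy5 -> i8 (st.MEM) no-port MEM/MEM
  cy6 -> i9+i10 (st.MEM+sll.ALU) 2-wide

CYCLES = 7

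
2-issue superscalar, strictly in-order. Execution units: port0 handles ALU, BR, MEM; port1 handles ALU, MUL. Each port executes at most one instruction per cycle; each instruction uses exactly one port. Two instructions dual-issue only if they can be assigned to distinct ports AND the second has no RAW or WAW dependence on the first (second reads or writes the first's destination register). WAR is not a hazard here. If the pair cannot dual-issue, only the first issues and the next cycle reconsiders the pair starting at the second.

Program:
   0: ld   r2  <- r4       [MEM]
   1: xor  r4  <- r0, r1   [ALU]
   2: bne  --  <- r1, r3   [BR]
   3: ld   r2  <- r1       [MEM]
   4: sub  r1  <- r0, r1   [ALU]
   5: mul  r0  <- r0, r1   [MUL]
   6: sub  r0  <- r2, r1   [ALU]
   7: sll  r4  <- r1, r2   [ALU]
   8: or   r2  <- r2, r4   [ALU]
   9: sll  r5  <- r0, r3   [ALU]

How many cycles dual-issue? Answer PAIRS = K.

PAIRS = 4

#0 head=0: ld/xor i0/i1 2-wide
#1 head=2: bne i2 no-port BR/MEM
#2 head=3: ld/sub i3/i4 2-wide
#3 head=5: mul i5 WAW r0
#4 head=6: sub/sll i6/i7 2-wide
#5 head=8: or/sll i8/i9 2-wide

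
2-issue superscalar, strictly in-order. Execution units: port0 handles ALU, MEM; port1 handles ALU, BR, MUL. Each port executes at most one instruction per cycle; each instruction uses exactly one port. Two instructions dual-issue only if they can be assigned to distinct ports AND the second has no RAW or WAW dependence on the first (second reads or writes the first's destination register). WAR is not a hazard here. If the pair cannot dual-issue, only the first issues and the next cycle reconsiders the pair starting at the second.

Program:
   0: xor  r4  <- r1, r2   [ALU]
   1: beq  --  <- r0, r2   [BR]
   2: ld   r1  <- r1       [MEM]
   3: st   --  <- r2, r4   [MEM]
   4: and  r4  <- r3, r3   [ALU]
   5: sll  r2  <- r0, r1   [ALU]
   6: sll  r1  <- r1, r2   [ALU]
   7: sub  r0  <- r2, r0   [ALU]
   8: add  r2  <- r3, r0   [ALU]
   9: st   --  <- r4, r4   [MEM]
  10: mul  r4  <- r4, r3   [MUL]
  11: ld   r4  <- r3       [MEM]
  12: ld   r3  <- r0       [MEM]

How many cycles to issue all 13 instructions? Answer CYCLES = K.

0. xor/beq @i0/i1  | 2-wide
1. ld @i2  | no-port MEM/MEM
2. st/and @i3/i4  | 2-wide
3. sll @i5  | RAW r2
4. sll/sub @i6/i7  | 2-wide
5. add/st @i8/i9  | 2-wide
6. mul @i10  | WAW r4
7. ld @i11  | no-port MEM/MEM
8. ld @i12  | tail

CYCLES = 9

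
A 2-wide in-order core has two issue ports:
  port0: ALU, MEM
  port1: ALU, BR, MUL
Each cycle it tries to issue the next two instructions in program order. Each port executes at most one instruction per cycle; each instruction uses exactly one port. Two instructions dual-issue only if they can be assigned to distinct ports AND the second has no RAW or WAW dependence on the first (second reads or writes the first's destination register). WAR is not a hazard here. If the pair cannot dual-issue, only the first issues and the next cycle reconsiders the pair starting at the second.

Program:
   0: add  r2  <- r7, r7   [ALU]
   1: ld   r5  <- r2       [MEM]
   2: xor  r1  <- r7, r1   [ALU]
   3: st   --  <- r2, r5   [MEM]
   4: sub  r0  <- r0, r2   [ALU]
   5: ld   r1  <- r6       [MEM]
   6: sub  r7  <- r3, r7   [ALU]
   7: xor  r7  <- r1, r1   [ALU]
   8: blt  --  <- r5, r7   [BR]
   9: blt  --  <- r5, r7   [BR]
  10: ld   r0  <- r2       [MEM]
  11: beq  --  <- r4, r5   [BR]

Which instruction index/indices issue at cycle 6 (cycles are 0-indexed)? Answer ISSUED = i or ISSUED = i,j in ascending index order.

0. add @i0  | RAW r2
1. ld/xor @i1/i2  | pair
2. st/sub @i3/i4  | pair
3. ld/sub @i5/i6  | pair
4. xor @i7  | RAW r7
5. blt @i8  | no-port BR/BR
6. blt/ld @i9/i10  | pair
7. beq @i11  | tail

ISSUED = 9,10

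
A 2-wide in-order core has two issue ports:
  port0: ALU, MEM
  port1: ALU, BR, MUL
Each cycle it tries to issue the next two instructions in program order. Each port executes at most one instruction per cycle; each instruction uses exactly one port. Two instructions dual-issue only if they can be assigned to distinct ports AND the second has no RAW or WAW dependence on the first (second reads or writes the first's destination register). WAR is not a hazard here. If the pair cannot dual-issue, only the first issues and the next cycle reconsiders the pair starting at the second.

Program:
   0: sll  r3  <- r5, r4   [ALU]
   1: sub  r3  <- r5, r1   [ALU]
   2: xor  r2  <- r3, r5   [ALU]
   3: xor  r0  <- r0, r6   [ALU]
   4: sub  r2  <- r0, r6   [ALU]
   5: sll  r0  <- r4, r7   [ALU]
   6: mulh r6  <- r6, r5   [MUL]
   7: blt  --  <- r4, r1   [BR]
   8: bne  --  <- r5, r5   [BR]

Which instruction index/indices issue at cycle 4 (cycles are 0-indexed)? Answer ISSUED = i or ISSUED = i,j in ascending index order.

c0: i0 sll  WAW r3
c1: i1 sub  RAW r3
c2: i2,i3 xor xor  2-wide
c3: i4,i5 sub sll  2-wide
c4: i6 mulh  no-port MUL/BR
c5: i7 blt  no-port BR/BR
c6: i8 bne  tail

ISSUED = 6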